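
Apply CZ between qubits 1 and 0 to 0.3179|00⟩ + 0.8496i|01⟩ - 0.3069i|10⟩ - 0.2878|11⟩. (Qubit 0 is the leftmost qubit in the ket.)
0.3179|00⟩ + 0.8496i|01⟩ - 0.3069i|10⟩ + 0.2878|11⟩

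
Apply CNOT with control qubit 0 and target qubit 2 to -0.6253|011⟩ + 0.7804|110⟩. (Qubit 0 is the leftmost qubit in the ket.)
-0.6253|011⟩ + 0.7804|111⟩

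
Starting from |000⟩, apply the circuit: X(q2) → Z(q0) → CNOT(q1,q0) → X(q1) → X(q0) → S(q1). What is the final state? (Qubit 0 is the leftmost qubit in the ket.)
i|111⟩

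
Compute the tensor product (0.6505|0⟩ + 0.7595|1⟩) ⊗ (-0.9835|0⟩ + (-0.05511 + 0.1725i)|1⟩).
-0.6398|00⟩ + (-0.03585 + 0.1122i)|01⟩ - 0.747|10⟩ + (-0.04186 + 0.131i)|11⟩

amp(|b₁b₂…⟩) = product of the factor amplitudes for bits b₁, b₂, …; only kets whose every factor amplitude is nonzero survive.
|00⟩: (0.6505)(-0.9835) = -0.6398
|01⟩: (0.6505)(-0.05511 + 0.1725i) = (-0.03585 + 0.1122i)
|10⟩: (0.7595)(-0.9835) = -0.747
|11⟩: (0.7595)(-0.05511 + 0.1725i) = (-0.04186 + 0.131i)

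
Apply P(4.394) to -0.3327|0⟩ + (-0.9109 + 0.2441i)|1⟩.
-0.3327|0⟩ + (0.517 + 0.7887i)|1⟩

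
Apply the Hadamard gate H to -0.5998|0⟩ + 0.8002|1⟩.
0.1417|0⟩ - 0.9899|1⟩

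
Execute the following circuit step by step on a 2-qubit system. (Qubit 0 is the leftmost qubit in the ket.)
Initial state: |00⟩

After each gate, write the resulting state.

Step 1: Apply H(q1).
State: 1/√2|00⟩ + 1/√2|01⟩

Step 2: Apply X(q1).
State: 1/√2|00⟩ + 1/√2|01⟩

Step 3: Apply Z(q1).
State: 1/√2|00⟩ - 1/√2|01⟩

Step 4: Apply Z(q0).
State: 1/√2|00⟩ - 1/√2|01⟩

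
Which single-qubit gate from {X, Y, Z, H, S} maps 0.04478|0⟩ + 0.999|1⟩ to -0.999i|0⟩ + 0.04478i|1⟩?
Y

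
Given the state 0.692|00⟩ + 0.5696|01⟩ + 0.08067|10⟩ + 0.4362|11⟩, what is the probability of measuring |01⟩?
0.3244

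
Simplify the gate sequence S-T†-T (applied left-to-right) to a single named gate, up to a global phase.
S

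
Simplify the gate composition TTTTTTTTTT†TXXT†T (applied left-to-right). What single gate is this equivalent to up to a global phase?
T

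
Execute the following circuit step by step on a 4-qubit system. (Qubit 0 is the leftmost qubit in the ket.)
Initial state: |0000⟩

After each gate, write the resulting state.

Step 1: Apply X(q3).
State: |0001⟩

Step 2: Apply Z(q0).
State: |0001⟩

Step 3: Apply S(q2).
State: |0001⟩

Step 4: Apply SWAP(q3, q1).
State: |0100⟩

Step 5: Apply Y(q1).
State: -i|0000⟩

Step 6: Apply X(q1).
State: -i|0100⟩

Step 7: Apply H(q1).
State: -(1/√2)i|0000⟩ + (1/√2)i|0100⟩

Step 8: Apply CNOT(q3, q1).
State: -(1/√2)i|0000⟩ + (1/√2)i|0100⟩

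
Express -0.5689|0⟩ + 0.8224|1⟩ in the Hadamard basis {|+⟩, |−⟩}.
0.1793|+⟩ - 0.9838|−⟩

With |ψ⟩ = α|0⟩ + β|1⟩, the Hadamard-basis coefficients are ⟨+|ψ⟩ = (α + β)/√2 and ⟨−|ψ⟩ = (α − β)/√2.
Here α = -0.5689, β = 0.8224: (α + β)/√2 = 0.1793, (α − β)/√2 = -0.9838.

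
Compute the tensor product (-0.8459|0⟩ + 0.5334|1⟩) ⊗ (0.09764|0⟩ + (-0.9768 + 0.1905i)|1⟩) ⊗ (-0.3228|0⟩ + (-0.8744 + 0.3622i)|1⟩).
0.02666|000⟩ + (0.07222 - 0.02992i)|001⟩ + (-0.2667 + 0.05202i)|010⟩ + (-0.6641 + 0.4402i)|011⟩ - 0.01681|100⟩ + (-0.04554 + 0.01886i)|101⟩ + (0.1682 - 0.0328i)|110⟩ + (0.4188 - 0.2776i)|111⟩

amp(|b₁b₂…⟩) = product of the factor amplitudes for bits b₁, b₂, …; only kets whose every factor amplitude is nonzero survive.
|000⟩: (-0.8459)(0.09764)(-0.3228) = 0.02666
|001⟩: (-0.8459)(0.09764)(-0.8744 + 0.3622i) = (0.07222 - 0.02992i)
|010⟩: (-0.8459)(-0.9768 + 0.1905i)(-0.3228) = (-0.2667 + 0.05202i)
|011⟩: (-0.8459)(-0.9768 + 0.1905i)(-0.8744 + 0.3622i) = (-0.6641 + 0.4402i)
|100⟩: (0.5334)(0.09764)(-0.3228) = -0.01681
|101⟩: (0.5334)(0.09764)(-0.8744 + 0.3622i) = (-0.04554 + 0.01886i)
|110⟩: (0.5334)(-0.9768 + 0.1905i)(-0.3228) = (0.1682 - 0.0328i)
|111⟩: (0.5334)(-0.9768 + 0.1905i)(-0.8744 + 0.3622i) = (0.4188 - 0.2776i)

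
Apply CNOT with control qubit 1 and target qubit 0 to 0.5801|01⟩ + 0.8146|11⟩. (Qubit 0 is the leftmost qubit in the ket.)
0.8146|01⟩ + 0.5801|11⟩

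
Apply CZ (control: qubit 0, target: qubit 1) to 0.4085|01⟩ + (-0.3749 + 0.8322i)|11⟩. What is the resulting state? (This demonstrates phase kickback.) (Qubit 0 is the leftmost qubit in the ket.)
0.4085|01⟩ + (0.3749 - 0.8322i)|11⟩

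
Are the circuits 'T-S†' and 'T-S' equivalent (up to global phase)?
No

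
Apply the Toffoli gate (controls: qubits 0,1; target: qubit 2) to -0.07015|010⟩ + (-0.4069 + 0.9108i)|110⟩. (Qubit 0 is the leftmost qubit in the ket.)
-0.07015|010⟩ + (-0.4069 + 0.9108i)|111⟩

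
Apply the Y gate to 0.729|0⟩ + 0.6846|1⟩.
-0.6846i|0⟩ + 0.729i|1⟩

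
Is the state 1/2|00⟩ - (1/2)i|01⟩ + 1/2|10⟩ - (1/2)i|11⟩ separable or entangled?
Separable

Writing the state as a|00⟩ + b|01⟩ + c|10⟩ + d|11⟩, it is a product state iff ad − bc = 0.
Here (a, b, c, d) = (1/2, -(1/2)i, 1/2, -(1/2)i): ad − bc = (1/2)(-(1/2)i) − (-(1/2)i)(1/2) = 0, so the state is separable.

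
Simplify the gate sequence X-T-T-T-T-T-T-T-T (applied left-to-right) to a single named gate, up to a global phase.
X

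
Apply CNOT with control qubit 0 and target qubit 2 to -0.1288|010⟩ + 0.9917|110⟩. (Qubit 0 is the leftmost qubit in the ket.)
-0.1288|010⟩ + 0.9917|111⟩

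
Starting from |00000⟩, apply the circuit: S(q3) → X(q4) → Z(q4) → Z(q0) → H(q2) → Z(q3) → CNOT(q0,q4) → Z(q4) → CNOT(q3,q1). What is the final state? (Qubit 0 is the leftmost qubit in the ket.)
1/√2|00001⟩ + 1/√2|00101⟩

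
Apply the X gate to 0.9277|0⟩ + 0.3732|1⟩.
0.3732|0⟩ + 0.9277|1⟩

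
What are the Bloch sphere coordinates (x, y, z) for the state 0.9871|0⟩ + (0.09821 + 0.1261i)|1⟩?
(0.1939, 0.2489, 0.9488)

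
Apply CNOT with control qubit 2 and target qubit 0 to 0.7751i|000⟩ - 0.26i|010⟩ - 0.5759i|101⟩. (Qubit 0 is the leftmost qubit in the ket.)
0.7751i|000⟩ - 0.5759i|001⟩ - 0.26i|010⟩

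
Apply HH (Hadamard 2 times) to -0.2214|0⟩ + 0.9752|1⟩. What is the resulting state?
-0.2214|0⟩ + 0.9752|1⟩

H² = I, so an even number of Hadamards cancels: H^2 = I and the state is unchanged.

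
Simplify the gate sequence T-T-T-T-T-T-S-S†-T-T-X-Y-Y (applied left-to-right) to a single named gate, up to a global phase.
X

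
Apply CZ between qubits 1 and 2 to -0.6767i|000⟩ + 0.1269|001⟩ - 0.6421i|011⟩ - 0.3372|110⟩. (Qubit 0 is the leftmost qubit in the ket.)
-0.6767i|000⟩ + 0.1269|001⟩ + 0.6421i|011⟩ - 0.3372|110⟩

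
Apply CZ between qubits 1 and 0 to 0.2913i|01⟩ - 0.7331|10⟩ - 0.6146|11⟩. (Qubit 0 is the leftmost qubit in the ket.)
0.2913i|01⟩ - 0.7331|10⟩ + 0.6146|11⟩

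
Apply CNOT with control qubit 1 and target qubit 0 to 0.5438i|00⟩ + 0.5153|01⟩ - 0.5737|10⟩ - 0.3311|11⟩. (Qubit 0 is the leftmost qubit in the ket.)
0.5438i|00⟩ - 0.3311|01⟩ - 0.5737|10⟩ + 0.5153|11⟩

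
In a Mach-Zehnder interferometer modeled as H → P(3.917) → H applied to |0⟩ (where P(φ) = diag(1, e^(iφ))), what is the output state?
(0.1429 - 0.35i)|0⟩ + (0.8571 + 0.35i)|1⟩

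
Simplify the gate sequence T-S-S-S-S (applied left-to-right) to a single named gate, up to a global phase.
T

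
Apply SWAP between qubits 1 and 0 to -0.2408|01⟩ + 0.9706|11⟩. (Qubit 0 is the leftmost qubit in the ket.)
-0.2408|10⟩ + 0.9706|11⟩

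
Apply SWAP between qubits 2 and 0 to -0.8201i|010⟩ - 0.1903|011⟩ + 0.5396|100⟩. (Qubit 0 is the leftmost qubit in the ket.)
0.5396|001⟩ - 0.8201i|010⟩ - 0.1903|110⟩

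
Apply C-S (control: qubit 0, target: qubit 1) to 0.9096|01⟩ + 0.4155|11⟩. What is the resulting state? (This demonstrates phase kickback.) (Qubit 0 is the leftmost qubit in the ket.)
0.9096|01⟩ + 0.4155i|11⟩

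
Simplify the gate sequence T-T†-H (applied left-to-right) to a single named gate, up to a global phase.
H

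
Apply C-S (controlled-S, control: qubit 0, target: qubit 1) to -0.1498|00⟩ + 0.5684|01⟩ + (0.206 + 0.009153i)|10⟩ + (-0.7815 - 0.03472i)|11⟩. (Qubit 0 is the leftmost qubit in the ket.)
-0.1498|00⟩ + 0.5684|01⟩ + (0.206 + 0.009153i)|10⟩ + (0.03472 - 0.7815i)|11⟩

C-S leaves the control-|0⟩ kets |00⟩, |01⟩ unchanged and applies S to qubit 1 on the control-|1⟩ pair (|10⟩, |11⟩).
S = [[1, 0], [0, i]].
With a = amp(|10⟩) = (0.206 + 0.009153i) and b = amp(|11⟩) = (-0.7815 - 0.03472i):
new amp(|10⟩) = (1)·a = (0.206 + 0.009153i)
new amp(|11⟩) = (i)·b = (0.03472 - 0.7815i)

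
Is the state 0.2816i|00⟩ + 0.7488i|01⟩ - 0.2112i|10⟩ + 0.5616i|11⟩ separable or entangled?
Entangled

Writing the state as a|00⟩ + b|01⟩ + c|10⟩ + d|11⟩, it is a product state iff ad − bc = 0.
Here (a, b, c, d) = (0.2816i, 0.7488i, -0.2112i, 0.5616i): ad − bc = (0.2816i)(0.5616i) − (0.7488i)(-0.2112i) = -0.3163 ≠ 0, so the state is entangled.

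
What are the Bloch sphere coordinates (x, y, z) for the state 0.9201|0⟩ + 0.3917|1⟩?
(0.7208, 0, 0.6932)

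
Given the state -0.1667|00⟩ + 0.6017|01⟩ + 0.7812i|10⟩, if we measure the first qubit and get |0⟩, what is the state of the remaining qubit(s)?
-0.267|0⟩ + 0.9637|1⟩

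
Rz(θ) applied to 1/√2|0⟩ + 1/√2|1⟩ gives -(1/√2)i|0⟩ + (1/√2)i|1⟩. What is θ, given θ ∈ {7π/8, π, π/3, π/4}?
π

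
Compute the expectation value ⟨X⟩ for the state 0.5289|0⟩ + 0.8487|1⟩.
0.8978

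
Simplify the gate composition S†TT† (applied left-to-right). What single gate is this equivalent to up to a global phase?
S†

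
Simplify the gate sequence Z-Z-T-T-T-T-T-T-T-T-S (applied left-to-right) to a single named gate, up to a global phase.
S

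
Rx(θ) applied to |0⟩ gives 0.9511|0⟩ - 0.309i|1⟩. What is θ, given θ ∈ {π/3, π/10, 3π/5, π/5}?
π/5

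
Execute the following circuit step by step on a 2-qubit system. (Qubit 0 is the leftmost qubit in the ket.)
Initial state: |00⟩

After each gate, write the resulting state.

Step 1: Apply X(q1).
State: |01⟩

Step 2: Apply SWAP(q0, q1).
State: |10⟩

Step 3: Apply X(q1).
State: |11⟩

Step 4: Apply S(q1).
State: i|11⟩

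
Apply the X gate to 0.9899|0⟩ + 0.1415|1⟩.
0.1415|0⟩ + 0.9899|1⟩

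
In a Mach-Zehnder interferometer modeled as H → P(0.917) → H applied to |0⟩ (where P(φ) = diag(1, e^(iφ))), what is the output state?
(0.8041 + 0.3969i)|0⟩ + (0.1959 - 0.3969i)|1⟩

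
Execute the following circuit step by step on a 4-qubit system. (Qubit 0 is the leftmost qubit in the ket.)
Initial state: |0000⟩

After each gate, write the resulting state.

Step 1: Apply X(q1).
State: |0100⟩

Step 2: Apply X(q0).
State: |1100⟩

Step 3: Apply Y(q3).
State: i|1101⟩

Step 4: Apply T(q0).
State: (-1/√2 + (1/√2)i)|1101⟩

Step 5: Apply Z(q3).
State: (1/√2 - (1/√2)i)|1101⟩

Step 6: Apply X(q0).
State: (1/√2 - (1/√2)i)|0101⟩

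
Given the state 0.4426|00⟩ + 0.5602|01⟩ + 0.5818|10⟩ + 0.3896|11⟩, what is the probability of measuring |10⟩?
0.3385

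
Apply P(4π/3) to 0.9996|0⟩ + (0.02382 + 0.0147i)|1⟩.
0.9996|0⟩ + (0.0008206 - 0.02798i)|1⟩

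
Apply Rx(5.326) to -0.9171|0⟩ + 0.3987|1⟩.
(0.8141 - 0.1836i)|0⟩ + (-0.3539 + 0.4224i)|1⟩

Rx(5.326) = [[cos(θ/2), −i·sin(θ/2)], [−i·sin(θ/2), cos(θ/2)]]; θ = 5.326, cos(θ/2) ≈ -0.887644, sin(θ/2) ≈ 0.46053.
With a = amp(|0⟩) = -0.9171 and b = amp(|1⟩) = 0.3987:
new amp(|0⟩) = (-0.887644)·a + (-0.46053i)·b = (0.8141 - 0.1836i)
new amp(|1⟩) = (-0.46053i)·a + (-0.887644)·b = (-0.3539 + 0.4224i)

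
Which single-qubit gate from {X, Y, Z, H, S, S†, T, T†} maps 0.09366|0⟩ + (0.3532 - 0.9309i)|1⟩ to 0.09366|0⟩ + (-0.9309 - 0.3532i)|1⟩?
S†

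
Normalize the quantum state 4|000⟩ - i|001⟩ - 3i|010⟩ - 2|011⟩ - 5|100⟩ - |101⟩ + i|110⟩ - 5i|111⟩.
0.4417|000⟩ - 0.1104i|001⟩ - 0.3313i|010⟩ - 0.2209|011⟩ - 0.5522|100⟩ - 0.1104|101⟩ + 0.1104i|110⟩ - 0.5522i|111⟩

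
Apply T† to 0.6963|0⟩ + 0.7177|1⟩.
0.6963|0⟩ + (0.5075 - 0.5075i)|1⟩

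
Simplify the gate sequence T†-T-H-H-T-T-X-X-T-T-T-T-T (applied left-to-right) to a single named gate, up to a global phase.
T†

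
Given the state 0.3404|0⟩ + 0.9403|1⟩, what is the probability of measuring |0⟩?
0.1159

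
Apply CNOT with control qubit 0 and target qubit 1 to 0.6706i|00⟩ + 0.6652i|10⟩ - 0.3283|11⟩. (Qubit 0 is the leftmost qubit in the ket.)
0.6706i|00⟩ - 0.3283|10⟩ + 0.6652i|11⟩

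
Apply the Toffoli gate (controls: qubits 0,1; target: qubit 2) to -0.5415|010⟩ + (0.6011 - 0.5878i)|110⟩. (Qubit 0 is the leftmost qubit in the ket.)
-0.5415|010⟩ + (0.6011 - 0.5878i)|111⟩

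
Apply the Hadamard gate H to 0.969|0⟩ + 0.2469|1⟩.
0.8598|0⟩ + 0.5106|1⟩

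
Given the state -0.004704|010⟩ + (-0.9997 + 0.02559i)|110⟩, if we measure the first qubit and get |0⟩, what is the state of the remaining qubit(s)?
-|10⟩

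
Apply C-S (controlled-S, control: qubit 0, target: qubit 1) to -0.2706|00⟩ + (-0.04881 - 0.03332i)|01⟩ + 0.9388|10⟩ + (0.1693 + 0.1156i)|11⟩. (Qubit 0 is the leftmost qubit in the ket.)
-0.2706|00⟩ + (-0.04881 - 0.03332i)|01⟩ + 0.9388|10⟩ + (-0.1156 + 0.1693i)|11⟩

C-S leaves the control-|0⟩ kets |00⟩, |01⟩ unchanged and applies S to qubit 1 on the control-|1⟩ pair (|10⟩, |11⟩).
S = [[1, 0], [0, i]].
With a = amp(|10⟩) = 0.9388 and b = amp(|11⟩) = (0.1693 + 0.1156i):
new amp(|10⟩) = (1)·a = 0.9388
new amp(|11⟩) = (i)·b = (-0.1156 + 0.1693i)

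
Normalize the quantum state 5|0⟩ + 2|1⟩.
0.9285|0⟩ + 0.3714|1⟩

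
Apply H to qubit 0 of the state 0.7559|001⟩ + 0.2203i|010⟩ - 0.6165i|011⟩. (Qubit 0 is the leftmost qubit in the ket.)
0.5345|001⟩ + 0.1558i|010⟩ - 0.4359i|011⟩ + 0.5345|101⟩ + 0.1558i|110⟩ - 0.4359i|111⟩

H on qubit 0 mixes each pair of kets that differ only in qubit 0: amplitudes (a, b) of (|…0…⟩, |…1…⟩) become ((a + b)/√2, (a − b)/√2). Kets absent from the input have amplitude 0.
(|001⟩, |101⟩): (a, b) = (0.7559, 0) → (0.5345, 0.5345)
(|010⟩, |110⟩): (a, b) = (0.2203i, 0) → (0.1558i, 0.1558i)
(|011⟩, |111⟩): (a, b) = (-0.6165i, 0) → (-0.4359i, -0.4359i)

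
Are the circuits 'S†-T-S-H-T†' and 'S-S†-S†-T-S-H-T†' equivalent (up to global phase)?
Yes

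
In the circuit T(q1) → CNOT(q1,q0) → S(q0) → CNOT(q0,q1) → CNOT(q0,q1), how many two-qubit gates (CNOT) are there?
3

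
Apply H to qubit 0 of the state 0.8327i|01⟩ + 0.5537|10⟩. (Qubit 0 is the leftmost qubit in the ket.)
0.3915|00⟩ + 0.5888i|01⟩ - 0.3915|10⟩ + 0.5888i|11⟩

H on qubit 0 mixes each pair of kets that differ only in qubit 0: amplitudes (a, b) of (|…0…⟩, |…1…⟩) become ((a + b)/√2, (a − b)/√2). Kets absent from the input have amplitude 0.
(|00⟩, |10⟩): (a, b) = (0, 0.5537) → (0.3915, -0.3915)
(|01⟩, |11⟩): (a, b) = (0.8327i, 0) → (0.5888i, 0.5888i)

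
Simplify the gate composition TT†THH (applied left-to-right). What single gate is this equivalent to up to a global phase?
T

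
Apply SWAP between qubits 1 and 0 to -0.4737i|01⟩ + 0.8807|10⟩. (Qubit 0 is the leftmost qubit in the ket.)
0.8807|01⟩ - 0.4737i|10⟩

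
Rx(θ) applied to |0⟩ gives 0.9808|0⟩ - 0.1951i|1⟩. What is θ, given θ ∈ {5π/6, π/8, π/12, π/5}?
π/8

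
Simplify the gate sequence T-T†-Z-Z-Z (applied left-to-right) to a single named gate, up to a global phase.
Z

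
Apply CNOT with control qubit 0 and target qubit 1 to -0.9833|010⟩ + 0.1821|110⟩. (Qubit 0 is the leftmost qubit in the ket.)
-0.9833|010⟩ + 0.1821|100⟩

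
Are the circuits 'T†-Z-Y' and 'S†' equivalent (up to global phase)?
No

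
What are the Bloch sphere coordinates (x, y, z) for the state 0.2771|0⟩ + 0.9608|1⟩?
(0.5325, 0, -0.8464)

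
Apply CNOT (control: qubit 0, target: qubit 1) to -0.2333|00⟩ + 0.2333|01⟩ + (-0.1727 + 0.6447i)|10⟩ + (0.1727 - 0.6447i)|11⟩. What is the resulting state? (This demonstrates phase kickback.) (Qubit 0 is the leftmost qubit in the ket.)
-0.2333|00⟩ + 0.2333|01⟩ + (0.1727 - 0.6447i)|10⟩ + (-0.1727 + 0.6447i)|11⟩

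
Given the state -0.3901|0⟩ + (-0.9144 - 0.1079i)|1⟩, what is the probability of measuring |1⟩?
0.8478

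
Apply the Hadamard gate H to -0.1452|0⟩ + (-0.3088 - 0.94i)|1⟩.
(-0.321 - 0.6647i)|0⟩ + (0.1157 + 0.6647i)|1⟩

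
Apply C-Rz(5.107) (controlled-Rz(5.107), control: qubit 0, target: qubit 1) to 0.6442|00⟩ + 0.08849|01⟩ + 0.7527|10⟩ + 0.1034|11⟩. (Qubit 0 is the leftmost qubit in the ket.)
0.6442|00⟩ + 0.08849|01⟩ + (-0.6262 - 0.4176i)|10⟩ + (-0.08603 + 0.05736i)|11⟩

C-Rz(5.107) leaves the control-|0⟩ kets |00⟩, |01⟩ unchanged and applies Rz(5.107) to qubit 1 on the control-|1⟩ pair (|10⟩, |11⟩).
Rz(5.107) = [[e^(−iθ/2), 0], [0, e^(iθ/2)]] with e^(±iθ/2) = cos(θ/2) ± i·sin(θ/2); θ = 5.107, cos(θ/2) ≈ -0.832, sin(θ/2) ≈ 0.554775.
With a = amp(|10⟩) = 0.7527 and b = amp(|11⟩) = 0.1034:
new amp(|10⟩) = (-0.832 - 0.554775i)·a = (-0.6262 - 0.4176i)
new amp(|11⟩) = (-0.832 + 0.554775i)·b = (-0.08603 + 0.05736i)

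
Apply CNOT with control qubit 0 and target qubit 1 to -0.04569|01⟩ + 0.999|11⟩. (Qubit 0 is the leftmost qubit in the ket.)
-0.04569|01⟩ + 0.999|10⟩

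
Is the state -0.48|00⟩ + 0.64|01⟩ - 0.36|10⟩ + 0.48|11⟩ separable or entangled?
Separable

Writing the state as a|00⟩ + b|01⟩ + c|10⟩ + d|11⟩, it is a product state iff ad − bc = 0.
Here (a, b, c, d) = (-0.48, 0.64, -0.36, 0.48): ad − bc = (-0.48)(0.48) − (0.64)(-0.36) = 0, so the state is separable.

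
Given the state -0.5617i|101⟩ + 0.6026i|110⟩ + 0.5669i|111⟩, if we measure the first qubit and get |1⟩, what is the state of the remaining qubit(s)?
-0.5617i|01⟩ + 0.6026i|10⟩ + 0.5669i|11⟩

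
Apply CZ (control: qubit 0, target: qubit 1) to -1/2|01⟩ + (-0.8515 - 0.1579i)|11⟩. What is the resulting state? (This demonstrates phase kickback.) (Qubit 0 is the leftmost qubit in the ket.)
-1/2|01⟩ + (0.8515 + 0.1579i)|11⟩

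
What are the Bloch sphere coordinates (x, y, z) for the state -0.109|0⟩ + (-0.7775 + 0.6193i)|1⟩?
(0.1695, -0.135, -0.9762)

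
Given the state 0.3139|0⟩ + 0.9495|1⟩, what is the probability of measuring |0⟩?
0.09853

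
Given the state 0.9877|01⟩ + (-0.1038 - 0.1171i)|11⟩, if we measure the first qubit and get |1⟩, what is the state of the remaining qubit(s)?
(-0.6633 - 0.7483i)|1⟩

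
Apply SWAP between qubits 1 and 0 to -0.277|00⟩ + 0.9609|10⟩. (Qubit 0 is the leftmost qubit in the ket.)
-0.277|00⟩ + 0.9609|01⟩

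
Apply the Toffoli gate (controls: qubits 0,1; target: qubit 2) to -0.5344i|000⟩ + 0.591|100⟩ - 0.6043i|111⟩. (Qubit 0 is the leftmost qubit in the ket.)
-0.5344i|000⟩ + 0.591|100⟩ - 0.6043i|110⟩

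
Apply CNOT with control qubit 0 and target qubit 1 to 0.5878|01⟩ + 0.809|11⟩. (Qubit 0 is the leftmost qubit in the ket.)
0.5878|01⟩ + 0.809|10⟩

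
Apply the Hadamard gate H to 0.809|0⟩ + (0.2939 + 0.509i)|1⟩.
(0.7799 + 0.3599i)|0⟩ + (0.3642 - 0.3599i)|1⟩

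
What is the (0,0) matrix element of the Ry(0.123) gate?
0.9981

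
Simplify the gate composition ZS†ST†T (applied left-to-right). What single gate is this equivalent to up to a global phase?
Z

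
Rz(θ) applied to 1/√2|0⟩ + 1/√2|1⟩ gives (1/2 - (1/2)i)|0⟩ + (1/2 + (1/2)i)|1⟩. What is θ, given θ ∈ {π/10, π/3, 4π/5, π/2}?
π/2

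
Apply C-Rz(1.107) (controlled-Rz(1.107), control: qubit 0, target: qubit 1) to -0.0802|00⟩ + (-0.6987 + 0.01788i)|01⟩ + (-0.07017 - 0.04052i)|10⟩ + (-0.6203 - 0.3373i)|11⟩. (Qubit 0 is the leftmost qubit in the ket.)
-0.0802|00⟩ + (-0.6987 + 0.01788i)|01⟩ + (-0.08099 + 0.002416i)|10⟩ + (-0.3504 - 0.613i)|11⟩

C-Rz(1.107) leaves the control-|0⟩ kets |00⟩, |01⟩ unchanged and applies Rz(1.107) to qubit 1 on the control-|1⟩ pair (|10⟩, |11⟩).
Rz(1.107) = [[e^(−iθ/2), 0], [0, e^(iθ/2)]] with e^(±iθ/2) = cos(θ/2) ± i·sin(θ/2); θ = 1.107, cos(θ/2) ≈ 0.85069, sin(θ/2) ≈ 0.525668.
With a = amp(|10⟩) = (-0.07017 - 0.04052i) and b = amp(|11⟩) = (-0.6203 - 0.3373i):
new amp(|10⟩) = (0.85069 - 0.525668i)·a = (-0.08099 + 0.002416i)
new amp(|11⟩) = (0.85069 + 0.525668i)·b = (-0.3504 - 0.613i)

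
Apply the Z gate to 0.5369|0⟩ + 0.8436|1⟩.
0.5369|0⟩ - 0.8436|1⟩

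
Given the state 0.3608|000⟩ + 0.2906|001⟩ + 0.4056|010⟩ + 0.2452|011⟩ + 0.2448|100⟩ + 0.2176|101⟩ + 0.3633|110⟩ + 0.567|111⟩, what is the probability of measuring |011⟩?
0.06012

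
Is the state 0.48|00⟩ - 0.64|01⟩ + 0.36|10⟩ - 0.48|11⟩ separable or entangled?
Separable

Writing the state as a|00⟩ + b|01⟩ + c|10⟩ + d|11⟩, it is a product state iff ad − bc = 0.
Here (a, b, c, d) = (0.48, -0.64, 0.36, -0.48): ad − bc = (0.48)(-0.48) − (-0.64)(0.36) = 0, so the state is separable.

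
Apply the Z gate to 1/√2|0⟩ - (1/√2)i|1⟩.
1/√2|0⟩ + (1/√2)i|1⟩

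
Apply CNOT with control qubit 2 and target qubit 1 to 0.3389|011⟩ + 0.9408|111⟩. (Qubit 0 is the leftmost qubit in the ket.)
0.3389|001⟩ + 0.9408|101⟩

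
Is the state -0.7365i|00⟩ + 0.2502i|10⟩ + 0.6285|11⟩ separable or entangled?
Entangled

Writing the state as a|00⟩ + b|01⟩ + c|10⟩ + d|11⟩, it is a product state iff ad − bc = 0.
Here (a, b, c, d) = (-0.7365i, 0, 0.2502i, 0.6285): ad − bc = (-0.7365i)(0.6285) − (0)(0.2502i) = -0.4629i ≠ 0, so the state is entangled.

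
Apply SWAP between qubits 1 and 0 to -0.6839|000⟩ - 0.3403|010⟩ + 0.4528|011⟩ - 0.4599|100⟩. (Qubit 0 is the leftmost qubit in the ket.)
-0.6839|000⟩ - 0.4599|010⟩ - 0.3403|100⟩ + 0.4528|101⟩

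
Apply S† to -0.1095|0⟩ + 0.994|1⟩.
-0.1095|0⟩ - 0.994i|1⟩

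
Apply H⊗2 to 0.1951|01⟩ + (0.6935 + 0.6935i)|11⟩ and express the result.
(0.4443 + 0.3468i)|00⟩ + (-0.4443 - 0.3468i)|01⟩ + (-0.2492 - 0.3468i)|10⟩ + (0.2492 + 0.3468i)|11⟩

H⊗2 gives amp(|y⟩) = (1/2) Σ_x (−1)^(x·y) amp(|x⟩), where x·y is the number of positions in which both x and y have a 1.
|00⟩: (0.1951 + (0.6935 + 0.6935i))/2 = (0.4443 + 0.3468i)
|01⟩: (-0.1951 - (0.6935 + 0.6935i))/2 = (-0.4443 - 0.3468i)
|10⟩: (0.1951 - (0.6935 + 0.6935i))/2 = (-0.2492 - 0.3468i)
|11⟩: (-0.1951 + (0.6935 + 0.6935i))/2 = (0.2492 + 0.3468i)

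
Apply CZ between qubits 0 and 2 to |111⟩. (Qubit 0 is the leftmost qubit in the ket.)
-|111⟩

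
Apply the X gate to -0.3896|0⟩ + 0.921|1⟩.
0.921|0⟩ - 0.3896|1⟩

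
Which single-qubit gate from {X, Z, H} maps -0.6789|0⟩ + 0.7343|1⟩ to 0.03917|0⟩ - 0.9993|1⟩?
H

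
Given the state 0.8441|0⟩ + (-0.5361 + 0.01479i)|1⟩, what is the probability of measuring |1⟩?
0.2876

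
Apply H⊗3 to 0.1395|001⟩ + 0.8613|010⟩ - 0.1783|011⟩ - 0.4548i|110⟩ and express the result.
(0.2908 - 0.1608i)|000⟩ + (0.3182 - 0.1608i)|001⟩ + (-0.1922 + 0.1608i)|010⟩ + (-0.4169 + 0.1608i)|011⟩ + (0.2908 + 0.1608i)|100⟩ + (0.3182 + 0.1608i)|101⟩ + (-0.1922 - 0.1608i)|110⟩ + (-0.4169 - 0.1608i)|111⟩

H⊗3 gives amp(|y⟩) = (1/2√2) Σ_x (−1)^(x·y) amp(|x⟩), where x·y is the number of positions in which both x and y have a 1.
|000⟩: (0.1395 + 0.8613 - 0.1783 - 0.4548i)/(2√2) = (0.2908 - 0.1608i)
|001⟩: (-0.1395 + 0.8613 + 0.1783 - 0.4548i)/(2√2) = (0.3182 - 0.1608i)
|010⟩: (0.1395 - 0.8613 + 0.1783 + 0.4548i)/(2√2) = (-0.1922 + 0.1608i)
|011⟩: (-0.1395 - 0.8613 - 0.1783 + 0.4548i)/(2√2) = (-0.4169 + 0.1608i)
|100⟩: (0.1395 + 0.8613 - 0.1783 + 0.4548i)/(2√2) = (0.2908 + 0.1608i)
|101⟩: (-0.1395 + 0.8613 + 0.1783 + 0.4548i)/(2√2) = (0.3182 + 0.1608i)
|110⟩: (0.1395 - 0.8613 + 0.1783 - 0.4548i)/(2√2) = (-0.1922 - 0.1608i)
|111⟩: (-0.1395 - 0.8613 - 0.1783 - 0.4548i)/(2√2) = (-0.4169 - 0.1608i)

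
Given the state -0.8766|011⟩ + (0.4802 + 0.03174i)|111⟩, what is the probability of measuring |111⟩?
0.2316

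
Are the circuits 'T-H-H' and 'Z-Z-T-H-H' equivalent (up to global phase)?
Yes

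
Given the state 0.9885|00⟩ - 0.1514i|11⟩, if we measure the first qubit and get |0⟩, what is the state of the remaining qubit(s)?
|0⟩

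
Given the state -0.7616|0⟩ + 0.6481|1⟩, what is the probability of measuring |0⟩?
0.58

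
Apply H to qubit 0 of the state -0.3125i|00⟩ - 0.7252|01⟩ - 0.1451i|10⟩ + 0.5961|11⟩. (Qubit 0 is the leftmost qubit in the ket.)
-0.3236i|00⟩ - 0.09129|01⟩ - 0.1184i|10⟩ - 0.9343|11⟩

H on qubit 0 mixes each pair of kets that differ only in qubit 0: amplitudes (a, b) of (|…0…⟩, |…1…⟩) become ((a + b)/√2, (a − b)/√2). Kets absent from the input have amplitude 0.
(|00⟩, |10⟩): (a, b) = (-0.3125i, -0.1451i) → (-0.3236i, -0.1184i)
(|01⟩, |11⟩): (a, b) = (-0.7252, 0.5961) → (-0.09129, -0.9343)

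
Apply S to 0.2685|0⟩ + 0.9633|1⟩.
0.2685|0⟩ + 0.9633i|1⟩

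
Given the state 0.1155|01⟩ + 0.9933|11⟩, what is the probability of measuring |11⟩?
0.9866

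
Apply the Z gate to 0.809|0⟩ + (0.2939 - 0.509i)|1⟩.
0.809|0⟩ + (-0.2939 + 0.509i)|1⟩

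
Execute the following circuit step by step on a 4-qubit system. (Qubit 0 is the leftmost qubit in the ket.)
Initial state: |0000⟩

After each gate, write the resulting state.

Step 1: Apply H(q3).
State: 1/√2|0000⟩ + 1/√2|0001⟩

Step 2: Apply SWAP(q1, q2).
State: 1/√2|0000⟩ + 1/√2|0001⟩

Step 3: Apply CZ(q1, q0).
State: 1/√2|0000⟩ + 1/√2|0001⟩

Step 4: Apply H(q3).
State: |0000⟩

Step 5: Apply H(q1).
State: 1/√2|0000⟩ + 1/√2|0100⟩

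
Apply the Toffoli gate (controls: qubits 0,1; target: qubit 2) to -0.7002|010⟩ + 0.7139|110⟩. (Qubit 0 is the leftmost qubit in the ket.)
-0.7002|010⟩ + 0.7139|111⟩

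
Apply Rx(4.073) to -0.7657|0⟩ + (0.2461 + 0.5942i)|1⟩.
(0.8748 - 0.2199i)|0⟩ + (-0.1105 + 0.4173i)|1⟩

Rx(4.073) = [[cos(θ/2), −i·sin(θ/2)], [−i·sin(θ/2), cos(θ/2)]]; θ = 4.073, cos(θ/2) ≈ -0.449052, sin(θ/2) ≈ 0.893506.
With a = amp(|0⟩) = -0.7657 and b = amp(|1⟩) = (0.2461 + 0.5942i):
new amp(|0⟩) = (-0.449052)·a + (-0.893506i)·b = (0.8748 - 0.2199i)
new amp(|1⟩) = (-0.893506i)·a + (-0.449052)·b = (-0.1105 + 0.4173i)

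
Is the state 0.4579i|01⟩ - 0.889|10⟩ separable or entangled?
Entangled

Writing the state as a|00⟩ + b|01⟩ + c|10⟩ + d|11⟩, it is a product state iff ad − bc = 0.
Here (a, b, c, d) = (0, 0.4579i, -0.889, 0): ad − bc = (0)(0) − (0.4579i)(-0.889) = 0.4071i ≠ 0, so the state is entangled.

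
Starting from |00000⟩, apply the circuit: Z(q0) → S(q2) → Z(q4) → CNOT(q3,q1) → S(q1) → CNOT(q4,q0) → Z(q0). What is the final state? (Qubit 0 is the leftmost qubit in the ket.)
|00000⟩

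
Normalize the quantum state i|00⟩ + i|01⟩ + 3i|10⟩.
0.3015i|00⟩ + 0.3015i|01⟩ + 0.9045i|10⟩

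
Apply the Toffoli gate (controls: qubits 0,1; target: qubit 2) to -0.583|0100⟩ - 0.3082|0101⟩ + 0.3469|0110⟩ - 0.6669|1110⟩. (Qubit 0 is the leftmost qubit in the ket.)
-0.583|0100⟩ - 0.3082|0101⟩ + 0.3469|0110⟩ - 0.6669|1100⟩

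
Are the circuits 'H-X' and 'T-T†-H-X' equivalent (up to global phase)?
Yes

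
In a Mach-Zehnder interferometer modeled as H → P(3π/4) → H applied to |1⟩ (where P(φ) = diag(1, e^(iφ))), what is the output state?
(0.8536 - (1/√8)i)|0⟩ + (0.1464 + (1/√8)i)|1⟩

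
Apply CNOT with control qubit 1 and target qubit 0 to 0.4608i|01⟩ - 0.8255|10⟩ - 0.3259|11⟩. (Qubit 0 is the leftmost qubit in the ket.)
-0.3259|01⟩ - 0.8255|10⟩ + 0.4608i|11⟩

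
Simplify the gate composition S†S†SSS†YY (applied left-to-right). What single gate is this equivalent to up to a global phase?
S†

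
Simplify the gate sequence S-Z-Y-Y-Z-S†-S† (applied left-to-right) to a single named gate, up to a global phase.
S†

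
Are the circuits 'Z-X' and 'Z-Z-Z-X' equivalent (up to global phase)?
Yes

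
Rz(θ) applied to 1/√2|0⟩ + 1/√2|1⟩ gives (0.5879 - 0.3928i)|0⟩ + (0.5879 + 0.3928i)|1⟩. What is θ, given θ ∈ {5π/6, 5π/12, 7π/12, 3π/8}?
3π/8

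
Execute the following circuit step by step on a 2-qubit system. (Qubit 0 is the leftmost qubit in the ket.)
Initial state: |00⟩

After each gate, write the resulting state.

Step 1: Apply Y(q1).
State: i|01⟩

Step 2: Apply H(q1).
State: (1/√2)i|00⟩ - (1/√2)i|01⟩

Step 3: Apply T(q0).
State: (1/√2)i|00⟩ - (1/√2)i|01⟩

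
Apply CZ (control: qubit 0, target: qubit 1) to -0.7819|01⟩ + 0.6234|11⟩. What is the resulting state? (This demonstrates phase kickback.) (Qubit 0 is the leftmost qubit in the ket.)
-0.7819|01⟩ - 0.6234|11⟩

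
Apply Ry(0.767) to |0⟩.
0.9274|0⟩ + 0.3742|1⟩

Ry(0.767) = [[cos(θ/2), −sin(θ/2)], [sin(θ/2), cos(θ/2)]]; θ = 0.767, cos(θ/2) ≈ 0.927361, sin(θ/2) ≈ 0.374169.
With a = amp(|0⟩) = 1 and b = amp(|1⟩) = 0:
new amp(|0⟩) = (0.927361)·a + (-0.374169)·b = 0.9274
new amp(|1⟩) = (0.374169)·a + (0.927361)·b = 0.3742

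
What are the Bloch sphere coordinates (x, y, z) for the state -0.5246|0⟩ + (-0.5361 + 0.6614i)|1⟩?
(0.5625, -0.6939, -0.4496)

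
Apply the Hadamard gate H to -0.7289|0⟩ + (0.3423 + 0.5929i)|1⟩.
(-0.2734 + 0.4192i)|0⟩ + (-0.7575 - 0.4192i)|1⟩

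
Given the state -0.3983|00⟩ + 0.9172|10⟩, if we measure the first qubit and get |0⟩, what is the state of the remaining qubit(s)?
-|0⟩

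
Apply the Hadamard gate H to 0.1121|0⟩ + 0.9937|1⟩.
0.7819|0⟩ - 0.6234|1⟩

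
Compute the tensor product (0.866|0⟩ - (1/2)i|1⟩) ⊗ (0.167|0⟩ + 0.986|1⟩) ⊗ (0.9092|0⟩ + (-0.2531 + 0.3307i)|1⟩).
0.1315|000⟩ + (-0.0366 + 0.04783i)|001⟩ + 0.7763|010⟩ + (-0.2161 + 0.2824i)|011⟩ - 0.07592i|100⟩ + (0.02761 + 0.02113i)|101⟩ - 0.4482i|110⟩ + (0.163 + 0.1248i)|111⟩

amp(|b₁b₂…⟩) = product of the factor amplitudes for bits b₁, b₂, …; only kets whose every factor amplitude is nonzero survive.
|000⟩: (0.866)(0.167)(0.9092) = 0.1315
|001⟩: (0.866)(0.167)(-0.2531 + 0.3307i) = (-0.0366 + 0.04783i)
|010⟩: (0.866)(0.986)(0.9092) = 0.7763
|011⟩: (0.866)(0.986)(-0.2531 + 0.3307i) = (-0.2161 + 0.2824i)
|100⟩: (-(1/2)i)(0.167)(0.9092) = -0.07592i
|101⟩: (-(1/2)i)(0.167)(-0.2531 + 0.3307i) = (0.02761 + 0.02113i)
|110⟩: (-(1/2)i)(0.986)(0.9092) = -0.4482i
|111⟩: (-(1/2)i)(0.986)(-0.2531 + 0.3307i) = (0.163 + 0.1248i)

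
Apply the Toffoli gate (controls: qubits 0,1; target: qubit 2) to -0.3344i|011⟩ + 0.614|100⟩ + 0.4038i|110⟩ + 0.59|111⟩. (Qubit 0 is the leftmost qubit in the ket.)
-0.3344i|011⟩ + 0.614|100⟩ + 0.59|110⟩ + 0.4038i|111⟩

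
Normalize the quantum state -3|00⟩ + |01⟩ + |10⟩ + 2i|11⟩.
-0.7746|00⟩ + 0.2582|01⟩ + 0.2582|10⟩ + 0.5164i|11⟩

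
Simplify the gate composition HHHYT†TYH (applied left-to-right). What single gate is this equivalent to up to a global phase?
I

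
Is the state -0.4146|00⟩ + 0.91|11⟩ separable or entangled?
Entangled

Writing the state as a|00⟩ + b|01⟩ + c|10⟩ + d|11⟩, it is a product state iff ad − bc = 0.
Here (a, b, c, d) = (-0.4146, 0, 0, 0.91): ad − bc = (-0.4146)(0.91) − (0)(0) = -0.3773 ≠ 0, so the state is entangled.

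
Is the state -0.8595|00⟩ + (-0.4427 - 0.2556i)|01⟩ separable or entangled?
Separable

Writing the state as a|00⟩ + b|01⟩ + c|10⟩ + d|11⟩, it is a product state iff ad − bc = 0.
Here (a, b, c, d) = (-0.8595, (-0.4427 - 0.2556i), 0, 0): ad − bc = (-0.8595)(0) − (-0.4427 - 0.2556i)(0) = 0, so the state is separable.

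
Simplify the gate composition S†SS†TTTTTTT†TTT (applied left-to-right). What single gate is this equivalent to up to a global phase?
S†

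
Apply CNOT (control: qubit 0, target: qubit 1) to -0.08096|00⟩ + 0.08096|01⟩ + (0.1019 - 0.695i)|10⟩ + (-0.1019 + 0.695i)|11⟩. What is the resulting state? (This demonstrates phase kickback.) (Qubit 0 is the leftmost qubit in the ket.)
-0.08096|00⟩ + 0.08096|01⟩ + (-0.1019 + 0.695i)|10⟩ + (0.1019 - 0.695i)|11⟩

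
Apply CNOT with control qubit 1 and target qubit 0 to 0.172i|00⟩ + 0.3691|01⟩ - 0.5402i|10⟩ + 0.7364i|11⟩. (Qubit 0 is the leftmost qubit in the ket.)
0.172i|00⟩ + 0.7364i|01⟩ - 0.5402i|10⟩ + 0.3691|11⟩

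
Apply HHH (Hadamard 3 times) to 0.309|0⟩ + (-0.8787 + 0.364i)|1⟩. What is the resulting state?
(-0.4028 + 0.2574i)|0⟩ + (0.8398 - 0.2574i)|1⟩

H² = I, so H^3 = H: a single Hadamard. With (a, b) = (0.309, (-0.8787 + 0.364i)), H gives ((a + b)/√2, (a − b)/√2) = ((-0.4028 + 0.2574i), (0.8398 - 0.2574i)).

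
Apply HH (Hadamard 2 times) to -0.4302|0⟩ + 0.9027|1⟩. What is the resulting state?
-0.4302|0⟩ + 0.9027|1⟩

H² = I, so an even number of Hadamards cancels: H^2 = I and the state is unchanged.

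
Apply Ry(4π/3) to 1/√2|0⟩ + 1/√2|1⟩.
-0.9659|0⟩ + 0.2588|1⟩

Ry(4π/3) = [[cos(θ/2), −sin(θ/2)], [sin(θ/2), cos(θ/2)]]; θ = 4π/3, cos(θ/2) ≈ -0.5, sin(θ/2) ≈ 0.866025.
With a = amp(|0⟩) = 1/√2 and b = amp(|1⟩) = 1/√2:
new amp(|0⟩) = (-0.5)·a + (-0.866025)·b = -0.9659
new amp(|1⟩) = (0.866025)·a + (-0.5)·b = 0.2588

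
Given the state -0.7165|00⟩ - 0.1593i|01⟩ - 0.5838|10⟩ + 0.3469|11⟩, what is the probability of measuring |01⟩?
0.02538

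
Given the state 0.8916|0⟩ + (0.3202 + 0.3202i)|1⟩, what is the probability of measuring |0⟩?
0.795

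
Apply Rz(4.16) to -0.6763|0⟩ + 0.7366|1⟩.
(0.3297 + 0.5905i)|0⟩ + (-0.3591 + 0.6431i)|1⟩

Rz(4.16) = [[e^(−iθ/2), 0], [0, e^(iθ/2)]] with e^(±iθ/2) = cos(θ/2) ± i·sin(θ/2); θ = 4.16, cos(θ/2) ≈ -0.487482, sin(θ/2) ≈ 0.873133.
With a = amp(|0⟩) = -0.6763 and b = amp(|1⟩) = 0.7366:
new amp(|0⟩) = (-0.487482 - 0.873133i)·a = (0.3297 + 0.5905i)
new amp(|1⟩) = (-0.487482 + 0.873133i)·b = (-0.3591 + 0.6431i)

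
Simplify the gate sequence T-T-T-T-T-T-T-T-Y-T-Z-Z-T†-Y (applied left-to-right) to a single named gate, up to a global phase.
I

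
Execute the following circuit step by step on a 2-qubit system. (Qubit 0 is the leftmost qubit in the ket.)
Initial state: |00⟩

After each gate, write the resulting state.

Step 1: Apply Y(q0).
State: i|10⟩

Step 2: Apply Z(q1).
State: i|10⟩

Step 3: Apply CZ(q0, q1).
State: i|10⟩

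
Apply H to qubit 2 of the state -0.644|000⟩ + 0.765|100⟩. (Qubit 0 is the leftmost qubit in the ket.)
-0.4554|000⟩ - 0.4554|001⟩ + 0.5409|100⟩ + 0.5409|101⟩

H on qubit 2 mixes each pair of kets that differ only in qubit 2: amplitudes (a, b) of (|…0…⟩, |…1…⟩) become ((a + b)/√2, (a − b)/√2). Kets absent from the input have amplitude 0.
(|000⟩, |001⟩): (a, b) = (-0.644, 0) → (-0.4554, -0.4554)
(|100⟩, |101⟩): (a, b) = (0.765, 0) → (0.5409, 0.5409)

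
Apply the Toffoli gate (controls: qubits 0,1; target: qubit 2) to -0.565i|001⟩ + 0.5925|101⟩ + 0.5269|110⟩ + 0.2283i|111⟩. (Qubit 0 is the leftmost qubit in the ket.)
-0.565i|001⟩ + 0.5925|101⟩ + 0.2283i|110⟩ + 0.5269|111⟩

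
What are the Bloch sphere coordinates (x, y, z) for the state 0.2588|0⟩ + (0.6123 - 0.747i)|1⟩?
(0.3169, -0.3866, -0.8659)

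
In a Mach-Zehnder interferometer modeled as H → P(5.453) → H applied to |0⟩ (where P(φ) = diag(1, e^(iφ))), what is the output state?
(0.8374 - 0.369i)|0⟩ + (0.1626 + 0.369i)|1⟩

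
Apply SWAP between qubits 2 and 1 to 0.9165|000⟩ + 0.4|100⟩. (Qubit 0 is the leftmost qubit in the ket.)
0.9165|000⟩ + 0.4|100⟩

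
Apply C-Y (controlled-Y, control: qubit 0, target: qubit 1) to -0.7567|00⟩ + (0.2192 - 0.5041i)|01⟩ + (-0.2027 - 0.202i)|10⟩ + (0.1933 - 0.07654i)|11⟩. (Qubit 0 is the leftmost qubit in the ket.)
-0.7567|00⟩ + (0.2192 - 0.5041i)|01⟩ + (-0.07654 - 0.1933i)|10⟩ + (0.202 - 0.2027i)|11⟩

C-Y leaves the control-|0⟩ kets |00⟩, |01⟩ unchanged and applies Y to qubit 1 on the control-|1⟩ pair (|10⟩, |11⟩).
Y = [[0, -i], [i, 0]].
With a = amp(|10⟩) = (-0.2027 - 0.202i) and b = amp(|11⟩) = (0.1933 - 0.07654i):
new amp(|10⟩) = (-i)·b = (-0.07654 - 0.1933i)
new amp(|11⟩) = (i)·a = (0.202 - 0.2027i)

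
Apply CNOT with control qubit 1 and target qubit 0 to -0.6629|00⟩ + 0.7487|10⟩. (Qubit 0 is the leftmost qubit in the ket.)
-0.6629|00⟩ + 0.7487|10⟩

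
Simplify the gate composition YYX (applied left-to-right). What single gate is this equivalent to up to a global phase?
X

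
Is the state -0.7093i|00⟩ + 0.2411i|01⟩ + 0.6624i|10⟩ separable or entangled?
Entangled

Writing the state as a|00⟩ + b|01⟩ + c|10⟩ + d|11⟩, it is a product state iff ad − bc = 0.
Here (a, b, c, d) = (-0.7093i, 0.2411i, 0.6624i, 0): ad − bc = (-0.7093i)(0) − (0.2411i)(0.6624i) = 0.1597 ≠ 0, so the state is entangled.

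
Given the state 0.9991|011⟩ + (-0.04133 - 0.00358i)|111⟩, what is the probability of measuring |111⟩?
0.001721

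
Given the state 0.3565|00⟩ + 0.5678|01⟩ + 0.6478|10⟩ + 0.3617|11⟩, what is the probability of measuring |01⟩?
0.3224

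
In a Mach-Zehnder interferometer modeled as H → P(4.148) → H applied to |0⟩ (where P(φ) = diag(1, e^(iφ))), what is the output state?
(0.2326 - 0.4225i)|0⟩ + (0.7674 + 0.4225i)|1⟩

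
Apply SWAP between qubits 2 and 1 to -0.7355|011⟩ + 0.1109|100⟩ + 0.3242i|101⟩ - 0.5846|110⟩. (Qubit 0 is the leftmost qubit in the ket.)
-0.7355|011⟩ + 0.1109|100⟩ - 0.5846|101⟩ + 0.3242i|110⟩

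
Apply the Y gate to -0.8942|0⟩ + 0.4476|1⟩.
-0.4476i|0⟩ - 0.8942i|1⟩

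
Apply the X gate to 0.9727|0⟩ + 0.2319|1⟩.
0.2319|0⟩ + 0.9727|1⟩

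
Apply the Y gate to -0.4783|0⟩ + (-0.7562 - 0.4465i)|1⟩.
(-0.4465 + 0.7562i)|0⟩ - 0.4783i|1⟩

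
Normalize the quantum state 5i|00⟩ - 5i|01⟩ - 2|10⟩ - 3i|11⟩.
0.6299i|00⟩ - 0.6299i|01⟩ - 0.252|10⟩ - (1/√7)i|11⟩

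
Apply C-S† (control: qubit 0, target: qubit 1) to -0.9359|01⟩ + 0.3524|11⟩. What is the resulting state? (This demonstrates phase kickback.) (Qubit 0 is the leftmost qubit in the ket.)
-0.9359|01⟩ - 0.3524i|11⟩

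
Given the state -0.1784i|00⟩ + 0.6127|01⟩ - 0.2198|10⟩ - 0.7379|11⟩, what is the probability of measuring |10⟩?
0.04831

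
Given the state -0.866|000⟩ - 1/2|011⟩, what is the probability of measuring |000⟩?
0.75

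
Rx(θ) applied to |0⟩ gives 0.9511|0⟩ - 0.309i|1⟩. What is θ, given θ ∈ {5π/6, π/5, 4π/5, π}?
π/5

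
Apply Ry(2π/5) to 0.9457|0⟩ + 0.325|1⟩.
0.5741|0⟩ + 0.8188|1⟩

Ry(2π/5) = [[cos(θ/2), −sin(θ/2)], [sin(θ/2), cos(θ/2)]]; θ = 2π/5, cos(θ/2) ≈ 0.809017, sin(θ/2) ≈ 0.587785.
With a = amp(|0⟩) = 0.9457 and b = amp(|1⟩) = 0.325:
new amp(|0⟩) = (0.809017)·a + (-0.587785)·b = 0.5741
new amp(|1⟩) = (0.587785)·a + (0.809017)·b = 0.8188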